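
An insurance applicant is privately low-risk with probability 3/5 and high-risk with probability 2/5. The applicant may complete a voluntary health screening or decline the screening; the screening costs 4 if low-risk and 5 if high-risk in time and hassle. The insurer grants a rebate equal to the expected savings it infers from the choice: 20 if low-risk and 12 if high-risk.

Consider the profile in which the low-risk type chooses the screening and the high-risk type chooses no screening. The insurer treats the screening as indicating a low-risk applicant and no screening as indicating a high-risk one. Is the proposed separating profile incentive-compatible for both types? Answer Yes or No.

Under these beliefs, the screening earns rebate 20 and no screening earns rebate 12.
low-risk: the screening nets 20 − 4 = 16; no screening nets 12. low-risk prefers the screening.
high-risk: the screening nets 20 − 5 = 15; no screening nets 12. high-risk would deviate to the screening.
high-risk has a profitable deviation, so the profile is not an equilibrium.

No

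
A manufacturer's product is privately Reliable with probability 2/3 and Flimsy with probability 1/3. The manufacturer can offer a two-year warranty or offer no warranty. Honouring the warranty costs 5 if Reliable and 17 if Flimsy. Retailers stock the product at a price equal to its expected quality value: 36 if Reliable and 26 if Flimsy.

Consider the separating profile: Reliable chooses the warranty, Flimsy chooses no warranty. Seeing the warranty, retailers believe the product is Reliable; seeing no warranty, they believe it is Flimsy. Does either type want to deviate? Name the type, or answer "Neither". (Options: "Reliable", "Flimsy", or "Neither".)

Neither

The warranty pays 36; no warranty pays 26.
Reliable: assigned the warranty, nets 36 − 5 = 31; deviating to no warranty nets 26.
Flimsy: assigned no warranty, nets 26; deviating to the warranty nets 36 − 17 = 19.
Both types strictly prefer their assigned action; no profitable deviation.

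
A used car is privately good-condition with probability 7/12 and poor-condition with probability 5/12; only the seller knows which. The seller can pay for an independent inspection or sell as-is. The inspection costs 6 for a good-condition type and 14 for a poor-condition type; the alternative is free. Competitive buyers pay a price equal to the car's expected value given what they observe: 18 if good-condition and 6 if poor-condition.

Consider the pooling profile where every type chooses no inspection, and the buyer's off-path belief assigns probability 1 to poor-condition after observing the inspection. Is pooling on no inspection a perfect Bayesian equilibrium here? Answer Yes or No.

Yes

On path, the buyer holds the prior and pays 7/12·18 + 5/12·6 = 13. Off path (the inspection), believing poor-condition, it pays 6.
good-condition: no inspection nets 13; the inspection nets 6 − 6 = 0. good-condition stays.
poor-condition: no inspection nets 13; the inspection nets 6 − 14 = -8. poor-condition stays.
No type deviates, so pooling is sustained.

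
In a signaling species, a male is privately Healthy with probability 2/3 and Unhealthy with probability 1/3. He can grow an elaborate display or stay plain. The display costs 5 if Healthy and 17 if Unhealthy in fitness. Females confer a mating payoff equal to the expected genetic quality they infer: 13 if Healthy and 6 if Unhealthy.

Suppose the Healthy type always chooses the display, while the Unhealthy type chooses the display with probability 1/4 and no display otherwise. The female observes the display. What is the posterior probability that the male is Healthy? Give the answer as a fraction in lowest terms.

8/9

P(the display) = (2/3)·1 + (1/3)·(1/4) = 3/4.
By Bayes' rule, P(Healthy | the display) = (2/3) / (3/4) = 8/9.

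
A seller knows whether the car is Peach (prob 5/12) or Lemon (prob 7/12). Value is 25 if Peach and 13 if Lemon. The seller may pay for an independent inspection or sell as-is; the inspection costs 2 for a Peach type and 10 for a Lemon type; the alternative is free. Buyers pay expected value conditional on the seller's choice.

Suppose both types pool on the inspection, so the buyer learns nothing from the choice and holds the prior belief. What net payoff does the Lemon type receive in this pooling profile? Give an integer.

Pooled price = 5/12·25 + 7/12·13 = 18.
Lemon pays cost 10 for the inspection, so net payoff = 18 − 10 = 8.

8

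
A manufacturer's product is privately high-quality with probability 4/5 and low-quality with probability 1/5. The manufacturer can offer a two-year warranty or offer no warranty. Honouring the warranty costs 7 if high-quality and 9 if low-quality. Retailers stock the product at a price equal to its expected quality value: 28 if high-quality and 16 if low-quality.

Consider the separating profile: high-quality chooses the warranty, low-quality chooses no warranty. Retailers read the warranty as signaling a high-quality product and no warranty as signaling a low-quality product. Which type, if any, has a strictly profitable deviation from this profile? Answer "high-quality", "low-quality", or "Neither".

The warranty pays 28; no warranty pays 16.
high-quality: assigned the warranty, nets 28 − 7 = 21; deviating to no warranty nets 16.
low-quality: assigned no warranty, nets 16; deviating to the warranty nets 28 − 9 = 19.
The low-quality type gains 3 by deviating.

low-quality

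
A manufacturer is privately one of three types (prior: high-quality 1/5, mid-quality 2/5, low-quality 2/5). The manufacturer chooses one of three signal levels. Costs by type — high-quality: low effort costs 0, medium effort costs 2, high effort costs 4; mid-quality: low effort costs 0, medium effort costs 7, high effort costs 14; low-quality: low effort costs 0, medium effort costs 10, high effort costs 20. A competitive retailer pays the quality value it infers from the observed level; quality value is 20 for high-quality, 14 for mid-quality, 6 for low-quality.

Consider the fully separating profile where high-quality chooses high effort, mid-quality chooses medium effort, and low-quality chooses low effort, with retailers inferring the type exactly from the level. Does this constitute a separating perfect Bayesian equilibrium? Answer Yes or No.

Separating prices: high effort → 20, medium effort → 14, low effort → 6.
high-quality (assigned high effort): low effort: 6 − 0 = 6; medium effort: 14 − 2 = 12; high effort: 20 − 4 = 16. high-quality stays.
mid-quality (assigned medium effort): low effort: 6 − 0 = 6; medium effort: 14 − 7 = 7; high effort: 20 − 14 = 6. mid-quality stays.
low-quality (assigned low effort): low effort: 6 − 0 = 6; medium effort: 14 − 10 = 4; high effort: 20 − 20 = 0. low-quality stays.
Every type prefers its assigned level; separation holds.

Yes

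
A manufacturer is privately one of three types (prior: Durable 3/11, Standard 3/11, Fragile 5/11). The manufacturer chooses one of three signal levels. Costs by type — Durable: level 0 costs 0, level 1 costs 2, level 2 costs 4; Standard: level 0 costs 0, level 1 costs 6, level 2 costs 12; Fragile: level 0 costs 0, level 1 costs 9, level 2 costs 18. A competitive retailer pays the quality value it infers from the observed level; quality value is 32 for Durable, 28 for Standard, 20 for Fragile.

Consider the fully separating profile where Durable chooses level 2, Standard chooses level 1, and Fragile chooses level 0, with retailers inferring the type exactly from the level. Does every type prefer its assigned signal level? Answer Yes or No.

Yes

Separating prices: level 2 → 32, level 1 → 28, level 0 → 20.
Durable (assigned level 2): level 0: 20 − 0 = 20; level 1: 28 − 2 = 26; level 2: 32 − 4 = 28. Durable stays.
Standard (assigned level 1): level 0: 20 − 0 = 20; level 1: 28 − 6 = 22; level 2: 32 − 12 = 20. Standard stays.
Fragile (assigned level 0): level 0: 20 − 0 = 20; level 1: 28 − 9 = 19; level 2: 32 − 18 = 14. Fragile stays.
Every type prefers its assigned level; separation holds.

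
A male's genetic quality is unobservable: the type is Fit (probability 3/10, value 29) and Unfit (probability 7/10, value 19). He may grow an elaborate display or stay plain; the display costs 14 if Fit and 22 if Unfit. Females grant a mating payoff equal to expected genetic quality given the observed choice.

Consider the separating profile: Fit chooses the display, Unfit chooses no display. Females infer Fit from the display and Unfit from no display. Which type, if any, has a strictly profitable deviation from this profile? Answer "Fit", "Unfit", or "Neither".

Fit

The display pays 29; no display pays 19.
Fit: assigned the display, nets 29 − 14 = 15; deviating to no display nets 19.
Unfit: assigned no display, nets 19; deviating to the display nets 29 − 22 = 7.
The Fit type gains 4 by deviating.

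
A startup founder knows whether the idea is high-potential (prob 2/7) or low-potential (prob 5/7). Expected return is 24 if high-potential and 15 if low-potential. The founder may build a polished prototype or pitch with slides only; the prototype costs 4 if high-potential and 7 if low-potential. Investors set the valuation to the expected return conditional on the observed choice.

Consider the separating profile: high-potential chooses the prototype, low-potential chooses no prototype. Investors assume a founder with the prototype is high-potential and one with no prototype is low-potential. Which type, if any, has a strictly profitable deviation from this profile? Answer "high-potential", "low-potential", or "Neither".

low-potential

The prototype pays 24; no prototype pays 15.
high-potential: assigned the prototype, nets 24 − 4 = 20; deviating to no prototype nets 15.
low-potential: assigned no prototype, nets 15; deviating to the prototype nets 24 − 7 = 17.
The low-potential type gains 2 by deviating.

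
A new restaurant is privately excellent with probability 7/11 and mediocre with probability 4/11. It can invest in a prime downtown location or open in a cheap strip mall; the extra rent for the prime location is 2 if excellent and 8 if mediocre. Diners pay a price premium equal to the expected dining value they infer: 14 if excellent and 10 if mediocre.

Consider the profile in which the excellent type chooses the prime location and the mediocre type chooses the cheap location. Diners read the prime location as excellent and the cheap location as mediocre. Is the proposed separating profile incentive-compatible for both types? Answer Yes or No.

Yes

Under these beliefs, the prime location earns price premium 14 and the cheap location earns price premium 10.
excellent: the prime location nets 14 − 2 = 12; the cheap location nets 10. excellent prefers the prime location.
mediocre: the prime location nets 14 − 8 = 6; the cheap location nets 10. mediocre prefers the cheap location.
Neither type deviates, so the separating profile is an equilibrium.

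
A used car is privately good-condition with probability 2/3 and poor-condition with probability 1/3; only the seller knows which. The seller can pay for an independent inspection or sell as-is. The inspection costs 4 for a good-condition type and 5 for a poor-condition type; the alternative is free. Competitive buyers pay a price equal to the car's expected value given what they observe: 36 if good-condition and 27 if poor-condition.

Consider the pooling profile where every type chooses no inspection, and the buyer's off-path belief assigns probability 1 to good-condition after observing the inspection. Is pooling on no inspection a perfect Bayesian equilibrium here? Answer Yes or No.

On path, the buyer holds the prior and pays 2/3·36 + 1/3·27 = 33. Off path (the inspection), believing good-condition, it pays 36.
good-condition: no inspection nets 33; the inspection nets 36 − 4 = 32. good-condition stays.
poor-condition: no inspection nets 33; the inspection nets 36 − 5 = 31. poor-condition stays.
No type deviates, so pooling is sustained.

Yes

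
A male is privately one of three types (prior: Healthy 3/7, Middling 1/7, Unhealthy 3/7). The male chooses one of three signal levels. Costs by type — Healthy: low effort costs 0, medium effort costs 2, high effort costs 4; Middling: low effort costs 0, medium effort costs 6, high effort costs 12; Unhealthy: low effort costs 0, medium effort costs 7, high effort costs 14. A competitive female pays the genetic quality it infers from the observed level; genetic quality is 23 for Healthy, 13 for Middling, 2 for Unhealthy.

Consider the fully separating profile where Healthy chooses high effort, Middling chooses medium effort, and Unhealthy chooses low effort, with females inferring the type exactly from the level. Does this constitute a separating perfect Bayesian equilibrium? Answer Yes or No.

Separating mating payoffs: high effort → 23, medium effort → 13, low effort → 2.
Healthy (assigned high effort): low effort: 2 − 0 = 2; medium effort: 13 − 2 = 11; high effort: 23 − 4 = 19. Healthy stays.
Middling (assigned medium effort): low effort: 2 − 0 = 2; medium effort: 13 − 6 = 7; high effort: 23 − 12 = 11. Middling prefers high effort.
Unhealthy (assigned low effort): low effort: 2 − 0 = 2; medium effort: 13 − 7 = 6; high effort: 23 − 14 = 9. Unhealthy prefers high effort.
At least one type deviates; the separating profile fails.

No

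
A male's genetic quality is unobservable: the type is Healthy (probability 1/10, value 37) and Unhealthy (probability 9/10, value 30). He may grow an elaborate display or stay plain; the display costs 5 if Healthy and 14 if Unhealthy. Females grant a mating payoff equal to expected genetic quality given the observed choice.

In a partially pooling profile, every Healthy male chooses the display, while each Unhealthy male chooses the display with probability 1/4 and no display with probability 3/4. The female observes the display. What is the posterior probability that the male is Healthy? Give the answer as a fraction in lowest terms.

P(the display) = (1/10)·1 + (9/10)·(1/4) = 13/40.
By Bayes' rule, P(Healthy | the display) = (1/10) / (13/40) = 4/13.

4/13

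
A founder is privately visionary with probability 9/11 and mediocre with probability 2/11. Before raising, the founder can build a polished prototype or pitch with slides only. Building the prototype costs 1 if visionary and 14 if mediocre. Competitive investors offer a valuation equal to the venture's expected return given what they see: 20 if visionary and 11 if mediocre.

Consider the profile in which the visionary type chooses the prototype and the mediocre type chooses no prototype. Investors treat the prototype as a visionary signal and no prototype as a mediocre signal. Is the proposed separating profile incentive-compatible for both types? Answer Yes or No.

Under these beliefs, the prototype earns valuation 20 and no prototype earns valuation 11.
visionary: the prototype nets 20 − 1 = 19; no prototype nets 11. visionary prefers the prototype.
mediocre: the prototype nets 20 − 14 = 6; no prototype nets 11. mediocre prefers no prototype.
Neither type deviates, so the separating profile is an equilibrium.

Yes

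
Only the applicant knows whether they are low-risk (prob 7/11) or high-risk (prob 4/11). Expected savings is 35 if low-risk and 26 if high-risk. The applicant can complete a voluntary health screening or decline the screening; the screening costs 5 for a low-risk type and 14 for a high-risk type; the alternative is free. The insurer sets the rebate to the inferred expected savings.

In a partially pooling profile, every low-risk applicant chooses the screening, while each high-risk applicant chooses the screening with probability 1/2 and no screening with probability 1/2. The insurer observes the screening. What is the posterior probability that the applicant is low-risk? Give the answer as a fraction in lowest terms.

P(the screening) = (7/11)·1 + (4/11)·(1/2) = 9/11.
By Bayes' rule, P(low-risk | the screening) = (7/11) / (9/11) = 7/9.

7/9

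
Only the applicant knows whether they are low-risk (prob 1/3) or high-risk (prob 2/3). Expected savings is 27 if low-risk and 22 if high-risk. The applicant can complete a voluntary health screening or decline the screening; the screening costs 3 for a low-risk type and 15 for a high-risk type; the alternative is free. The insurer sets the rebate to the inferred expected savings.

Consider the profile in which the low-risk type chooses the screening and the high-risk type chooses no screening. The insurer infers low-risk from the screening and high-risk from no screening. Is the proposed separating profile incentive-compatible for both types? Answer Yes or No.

Under these beliefs, the screening earns rebate 27 and no screening earns rebate 22.
low-risk: the screening nets 27 − 3 = 24; no screening nets 22. low-risk prefers the screening.
high-risk: the screening nets 27 − 15 = 12; no screening nets 22. high-risk prefers no screening.
Neither type deviates, so the separating profile is an equilibrium.

Yes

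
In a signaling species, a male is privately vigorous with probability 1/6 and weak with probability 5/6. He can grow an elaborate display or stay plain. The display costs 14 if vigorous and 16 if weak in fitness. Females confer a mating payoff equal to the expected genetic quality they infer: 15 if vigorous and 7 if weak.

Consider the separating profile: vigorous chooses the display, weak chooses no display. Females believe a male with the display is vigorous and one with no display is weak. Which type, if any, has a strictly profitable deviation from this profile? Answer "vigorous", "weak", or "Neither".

vigorous

The display pays 15; no display pays 7.
vigorous: assigned the display, nets 15 − 14 = 1; deviating to no display nets 7.
weak: assigned no display, nets 7; deviating to the display nets 15 − 16 = -1.
The vigorous type gains 6 by deviating.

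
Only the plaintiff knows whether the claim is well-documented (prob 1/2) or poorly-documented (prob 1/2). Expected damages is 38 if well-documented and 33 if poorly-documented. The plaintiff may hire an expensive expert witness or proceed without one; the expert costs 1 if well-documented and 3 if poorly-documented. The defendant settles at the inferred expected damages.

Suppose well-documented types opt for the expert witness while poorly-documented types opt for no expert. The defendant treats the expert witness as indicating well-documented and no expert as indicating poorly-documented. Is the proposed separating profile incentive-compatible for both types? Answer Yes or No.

No

Under these beliefs, the expert witness earns settlement 38 and no expert earns settlement 33.
well-documented: the expert witness nets 38 − 1 = 37; no expert nets 33. well-documented prefers the expert witness.
poorly-documented: the expert witness nets 38 − 3 = 35; no expert nets 33. poorly-documented would deviate to the expert witness.
poorly-documented has a profitable deviation, so the profile is not an equilibrium.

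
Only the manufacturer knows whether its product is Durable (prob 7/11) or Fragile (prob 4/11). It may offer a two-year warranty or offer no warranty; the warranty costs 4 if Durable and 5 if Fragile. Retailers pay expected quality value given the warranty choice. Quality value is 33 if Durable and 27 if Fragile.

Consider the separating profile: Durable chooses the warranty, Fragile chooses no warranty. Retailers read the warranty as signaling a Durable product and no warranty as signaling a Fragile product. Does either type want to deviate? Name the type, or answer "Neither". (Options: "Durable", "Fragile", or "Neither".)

Fragile

The warranty pays 33; no warranty pays 27.
Durable: assigned the warranty, nets 33 − 4 = 29; deviating to no warranty nets 27.
Fragile: assigned no warranty, nets 27; deviating to the warranty nets 33 − 5 = 28.
The Fragile type gains 1 by deviating.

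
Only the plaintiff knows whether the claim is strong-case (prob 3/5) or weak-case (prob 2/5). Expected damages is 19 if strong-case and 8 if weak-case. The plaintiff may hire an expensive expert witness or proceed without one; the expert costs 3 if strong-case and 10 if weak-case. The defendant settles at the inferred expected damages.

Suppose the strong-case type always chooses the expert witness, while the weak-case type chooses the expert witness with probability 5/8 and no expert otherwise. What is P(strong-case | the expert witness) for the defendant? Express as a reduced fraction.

P(the expert witness) = (3/5)·1 + (2/5)·(5/8) = 17/20.
By Bayes' rule, P(strong-case | the expert witness) = (3/5) / (17/20) = 12/17.

12/17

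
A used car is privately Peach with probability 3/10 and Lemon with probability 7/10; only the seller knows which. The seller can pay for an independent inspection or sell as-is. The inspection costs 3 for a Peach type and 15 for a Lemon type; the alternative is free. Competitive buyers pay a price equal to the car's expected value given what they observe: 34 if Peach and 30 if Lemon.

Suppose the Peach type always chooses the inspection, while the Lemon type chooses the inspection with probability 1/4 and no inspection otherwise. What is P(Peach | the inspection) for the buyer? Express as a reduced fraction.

12/19

P(the inspection) = (3/10)·1 + (7/10)·(1/4) = 19/40.
By Bayes' rule, P(Peach | the inspection) = (3/10) / (19/40) = 12/19.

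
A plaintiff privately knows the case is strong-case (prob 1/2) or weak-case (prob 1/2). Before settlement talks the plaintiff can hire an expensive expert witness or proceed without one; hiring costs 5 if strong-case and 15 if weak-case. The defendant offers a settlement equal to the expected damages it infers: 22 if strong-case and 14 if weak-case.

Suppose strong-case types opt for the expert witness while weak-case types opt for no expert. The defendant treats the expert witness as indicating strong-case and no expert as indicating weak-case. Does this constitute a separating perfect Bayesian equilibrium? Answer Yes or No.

Yes

Under these beliefs, the expert witness earns settlement 22 and no expert earns settlement 14.
strong-case: the expert witness nets 22 − 5 = 17; no expert nets 14. strong-case prefers the expert witness.
weak-case: the expert witness nets 22 − 15 = 7; no expert nets 14. weak-case prefers no expert.
Neither type deviates, so the separating profile is an equilibrium.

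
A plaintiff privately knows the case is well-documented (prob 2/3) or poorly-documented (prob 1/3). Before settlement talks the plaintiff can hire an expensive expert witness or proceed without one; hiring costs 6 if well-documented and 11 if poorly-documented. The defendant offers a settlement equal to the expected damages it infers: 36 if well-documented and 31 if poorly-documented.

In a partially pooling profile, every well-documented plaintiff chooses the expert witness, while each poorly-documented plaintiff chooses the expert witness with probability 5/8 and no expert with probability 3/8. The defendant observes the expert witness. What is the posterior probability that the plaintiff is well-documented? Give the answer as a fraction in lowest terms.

P(the expert witness) = (2/3)·1 + (1/3)·(5/8) = 7/8.
By Bayes' rule, P(well-documented | the expert witness) = (2/3) / (7/8) = 16/21.

16/21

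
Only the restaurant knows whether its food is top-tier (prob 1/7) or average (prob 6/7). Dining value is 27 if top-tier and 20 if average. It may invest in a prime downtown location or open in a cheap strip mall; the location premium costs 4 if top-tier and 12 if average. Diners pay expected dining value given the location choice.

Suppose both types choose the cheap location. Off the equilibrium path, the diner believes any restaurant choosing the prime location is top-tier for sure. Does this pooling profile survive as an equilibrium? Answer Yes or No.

No

On path, the diner holds the prior and pays 1/7·27 + 6/7·20 = 21. Off path (the prime location), believing top-tier, it pays 27.
top-tier: the cheap location nets 21; the prime location nets 27 − 4 = 23. top-tier would deviate.
average: the cheap location nets 21; the prime location nets 27 − 12 = 15. average stays.
A type deviates, so pooling fails.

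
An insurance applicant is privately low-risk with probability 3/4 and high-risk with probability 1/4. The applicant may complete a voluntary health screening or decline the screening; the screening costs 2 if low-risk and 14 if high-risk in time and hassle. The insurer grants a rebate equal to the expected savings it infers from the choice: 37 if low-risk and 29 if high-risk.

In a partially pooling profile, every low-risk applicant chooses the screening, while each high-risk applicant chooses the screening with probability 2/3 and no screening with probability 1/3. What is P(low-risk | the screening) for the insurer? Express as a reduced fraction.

9/11

P(the screening) = (3/4)·1 + (1/4)·(2/3) = 11/12.
By Bayes' rule, P(low-risk | the screening) = (3/4) / (11/12) = 9/11.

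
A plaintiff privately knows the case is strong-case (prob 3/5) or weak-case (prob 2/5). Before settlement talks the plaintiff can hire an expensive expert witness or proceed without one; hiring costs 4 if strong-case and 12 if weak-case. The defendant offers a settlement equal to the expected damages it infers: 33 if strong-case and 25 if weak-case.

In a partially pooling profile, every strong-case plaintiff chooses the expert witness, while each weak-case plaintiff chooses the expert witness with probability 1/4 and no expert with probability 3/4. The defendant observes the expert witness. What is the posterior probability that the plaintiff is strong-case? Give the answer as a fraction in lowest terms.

6/7

P(the expert witness) = (3/5)·1 + (2/5)·(1/4) = 7/10.
By Bayes' rule, P(strong-case | the expert witness) = (3/5) / (7/10) = 6/7.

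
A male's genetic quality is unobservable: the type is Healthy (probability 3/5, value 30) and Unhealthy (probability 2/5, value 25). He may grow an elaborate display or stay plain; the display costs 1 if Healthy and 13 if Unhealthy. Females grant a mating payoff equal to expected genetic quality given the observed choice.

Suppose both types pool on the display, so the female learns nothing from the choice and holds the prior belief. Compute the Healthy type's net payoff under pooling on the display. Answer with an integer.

Pooled mating payoff = 3/5·30 + 2/5·25 = 28.
Healthy pays cost 1 for the display, so net payoff = 28 − 1 = 27.

27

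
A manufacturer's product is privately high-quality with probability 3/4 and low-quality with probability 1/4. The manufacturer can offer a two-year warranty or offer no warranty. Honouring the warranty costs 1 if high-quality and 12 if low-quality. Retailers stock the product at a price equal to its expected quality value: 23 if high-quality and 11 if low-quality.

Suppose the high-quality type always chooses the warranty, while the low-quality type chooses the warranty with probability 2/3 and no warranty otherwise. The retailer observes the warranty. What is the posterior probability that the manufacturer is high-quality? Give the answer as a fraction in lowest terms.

9/11

P(the warranty) = (3/4)·1 + (1/4)·(2/3) = 11/12.
By Bayes' rule, P(high-quality | the warranty) = (3/4) / (11/12) = 9/11.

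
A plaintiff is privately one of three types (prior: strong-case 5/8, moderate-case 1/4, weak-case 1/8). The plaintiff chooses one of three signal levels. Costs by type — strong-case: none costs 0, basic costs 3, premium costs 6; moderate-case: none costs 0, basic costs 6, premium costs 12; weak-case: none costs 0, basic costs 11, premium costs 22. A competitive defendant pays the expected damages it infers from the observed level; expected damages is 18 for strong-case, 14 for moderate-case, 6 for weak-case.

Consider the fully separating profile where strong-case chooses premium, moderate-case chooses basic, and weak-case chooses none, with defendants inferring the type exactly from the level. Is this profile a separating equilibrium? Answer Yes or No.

Yes

Separating settlements: premium → 18, basic → 14, none → 6.
strong-case (assigned premium): none: 6 − 0 = 6; basic: 14 − 3 = 11; premium: 18 − 6 = 12. strong-case stays.
moderate-case (assigned basic): none: 6 − 0 = 6; basic: 14 − 6 = 8; premium: 18 − 12 = 6. moderate-case stays.
weak-case (assigned none): none: 6 − 0 = 6; basic: 14 − 11 = 3; premium: 18 − 22 = -4. weak-case stays.
Every type prefers its assigned level; separation holds.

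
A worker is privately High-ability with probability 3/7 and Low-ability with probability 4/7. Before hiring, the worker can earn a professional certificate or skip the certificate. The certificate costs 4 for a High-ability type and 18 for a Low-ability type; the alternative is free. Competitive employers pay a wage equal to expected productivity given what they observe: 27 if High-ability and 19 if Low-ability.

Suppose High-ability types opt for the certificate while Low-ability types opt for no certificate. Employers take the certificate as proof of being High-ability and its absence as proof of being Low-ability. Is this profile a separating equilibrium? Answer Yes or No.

Yes

Under these beliefs, the certificate earns wage 27 and no certificate earns wage 19.
High-ability: the certificate nets 27 − 4 = 23; no certificate nets 19. High-ability prefers the certificate.
Low-ability: the certificate nets 27 − 18 = 9; no certificate nets 19. Low-ability prefers no certificate.
Neither type deviates, so the separating profile is an equilibrium.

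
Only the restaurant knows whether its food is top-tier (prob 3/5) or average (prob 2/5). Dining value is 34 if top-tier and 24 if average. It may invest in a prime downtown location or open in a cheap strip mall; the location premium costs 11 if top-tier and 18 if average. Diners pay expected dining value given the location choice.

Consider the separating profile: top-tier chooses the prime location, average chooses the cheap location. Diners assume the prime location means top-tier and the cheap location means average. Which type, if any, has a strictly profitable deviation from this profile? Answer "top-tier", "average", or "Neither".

The prime location pays 34; the cheap location pays 24.
top-tier: assigned the prime location, nets 34 − 11 = 23; deviating to the cheap location nets 24.
average: assigned the cheap location, nets 24; deviating to the prime location nets 34 − 18 = 16.
The top-tier type gains 1 by deviating.

top-tier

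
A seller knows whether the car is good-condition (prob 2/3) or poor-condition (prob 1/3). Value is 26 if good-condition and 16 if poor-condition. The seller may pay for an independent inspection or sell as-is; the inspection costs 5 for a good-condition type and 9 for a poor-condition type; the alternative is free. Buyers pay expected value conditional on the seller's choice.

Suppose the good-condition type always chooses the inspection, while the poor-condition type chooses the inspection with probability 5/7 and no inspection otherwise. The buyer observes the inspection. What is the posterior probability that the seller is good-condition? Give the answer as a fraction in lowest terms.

P(the inspection) = (2/3)·1 + (1/3)·(5/7) = 19/21.
By Bayes' rule, P(good-condition | the inspection) = (2/3) / (19/21) = 14/19.

14/19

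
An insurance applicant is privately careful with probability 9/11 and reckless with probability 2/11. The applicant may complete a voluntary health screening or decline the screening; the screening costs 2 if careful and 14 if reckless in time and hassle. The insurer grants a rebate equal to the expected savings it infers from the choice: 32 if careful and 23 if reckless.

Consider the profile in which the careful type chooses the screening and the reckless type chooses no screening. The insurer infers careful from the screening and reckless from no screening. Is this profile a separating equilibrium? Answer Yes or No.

Under these beliefs, the screening earns rebate 32 and no screening earns rebate 23.
careful: the screening nets 32 − 2 = 30; no screening nets 23. careful prefers the screening.
reckless: the screening nets 32 − 14 = 18; no screening nets 23. reckless prefers no screening.
Neither type deviates, so the separating profile is an equilibrium.

Yes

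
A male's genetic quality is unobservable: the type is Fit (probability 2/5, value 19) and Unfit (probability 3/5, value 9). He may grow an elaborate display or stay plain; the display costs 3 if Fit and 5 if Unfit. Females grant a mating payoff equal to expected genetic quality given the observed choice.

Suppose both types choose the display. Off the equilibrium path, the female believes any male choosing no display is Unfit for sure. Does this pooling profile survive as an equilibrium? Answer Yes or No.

No

On path, the female holds the prior and pays 2/5·19 + 3/5·9 = 13. Off path (no display), believing Unfit, it pays 9.
Fit: the display nets 13 − 3 = 10; no display nets 9. Fit stays.
Unfit: the display nets 13 − 5 = 8; no display nets 9. Unfit would deviate.
A type deviates, so pooling fails.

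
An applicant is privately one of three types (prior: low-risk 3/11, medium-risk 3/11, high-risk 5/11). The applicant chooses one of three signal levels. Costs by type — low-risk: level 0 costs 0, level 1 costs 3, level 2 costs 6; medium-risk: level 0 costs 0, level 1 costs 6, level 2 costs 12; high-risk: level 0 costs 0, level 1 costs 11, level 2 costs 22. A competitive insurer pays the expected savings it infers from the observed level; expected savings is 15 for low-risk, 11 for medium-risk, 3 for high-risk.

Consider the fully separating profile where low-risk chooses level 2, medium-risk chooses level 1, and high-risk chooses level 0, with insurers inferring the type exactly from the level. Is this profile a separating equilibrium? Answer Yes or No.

Separating rebates: level 2 → 15, level 1 → 11, level 0 → 3.
low-risk (assigned level 2): level 0: 3 − 0 = 3; level 1: 11 − 3 = 8; level 2: 15 − 6 = 9. low-risk stays.
medium-risk (assigned level 1): level 0: 3 − 0 = 3; level 1: 11 − 6 = 5; level 2: 15 − 12 = 3. medium-risk stays.
high-risk (assigned level 0): level 0: 3 − 0 = 3; level 1: 11 − 11 = 0; level 2: 15 − 22 = -7. high-risk stays.
Every type prefers its assigned level; separation holds.

Yes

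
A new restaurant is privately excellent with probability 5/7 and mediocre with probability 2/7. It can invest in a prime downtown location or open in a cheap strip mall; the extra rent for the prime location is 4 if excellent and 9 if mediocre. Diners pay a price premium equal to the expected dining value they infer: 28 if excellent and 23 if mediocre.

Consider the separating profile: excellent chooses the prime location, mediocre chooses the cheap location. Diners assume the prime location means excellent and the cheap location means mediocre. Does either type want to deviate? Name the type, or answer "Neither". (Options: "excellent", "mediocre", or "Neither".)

Neither

The prime location pays 28; the cheap location pays 23.
excellent: assigned the prime location, nets 28 − 4 = 24; deviating to the cheap location nets 23.
mediocre: assigned the cheap location, nets 23; deviating to the prime location nets 28 − 9 = 19.
Both types strictly prefer their assigned action; no profitable deviation.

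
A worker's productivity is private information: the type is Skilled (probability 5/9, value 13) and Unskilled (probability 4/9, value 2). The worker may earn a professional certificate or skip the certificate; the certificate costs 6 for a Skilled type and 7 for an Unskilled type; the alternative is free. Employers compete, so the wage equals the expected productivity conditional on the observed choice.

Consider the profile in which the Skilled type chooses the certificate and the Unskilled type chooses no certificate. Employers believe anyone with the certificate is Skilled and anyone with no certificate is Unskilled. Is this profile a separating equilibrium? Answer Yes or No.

No

Under these beliefs, the certificate earns wage 13 and no certificate earns wage 2.
Skilled: the certificate nets 13 − 6 = 7; no certificate nets 2. Skilled prefers the certificate.
Unskilled: the certificate nets 13 − 7 = 6; no certificate nets 2. Unskilled would deviate to the certificate.
Unskilled has a profitable deviation, so the profile is not an equilibrium.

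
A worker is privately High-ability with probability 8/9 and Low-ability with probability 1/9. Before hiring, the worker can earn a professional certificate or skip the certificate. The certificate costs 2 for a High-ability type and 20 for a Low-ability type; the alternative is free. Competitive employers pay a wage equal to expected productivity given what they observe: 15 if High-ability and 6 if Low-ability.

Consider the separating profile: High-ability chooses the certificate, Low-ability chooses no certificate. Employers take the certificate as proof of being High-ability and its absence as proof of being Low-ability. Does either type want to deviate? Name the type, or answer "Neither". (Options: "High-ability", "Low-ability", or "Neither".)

The certificate pays 15; no certificate pays 6.
High-ability: assigned the certificate, nets 15 − 2 = 13; deviating to no certificate nets 6.
Low-ability: assigned no certificate, nets 6; deviating to the certificate nets 15 − 20 = -5.
Both types strictly prefer their assigned action; no profitable deviation.

Neither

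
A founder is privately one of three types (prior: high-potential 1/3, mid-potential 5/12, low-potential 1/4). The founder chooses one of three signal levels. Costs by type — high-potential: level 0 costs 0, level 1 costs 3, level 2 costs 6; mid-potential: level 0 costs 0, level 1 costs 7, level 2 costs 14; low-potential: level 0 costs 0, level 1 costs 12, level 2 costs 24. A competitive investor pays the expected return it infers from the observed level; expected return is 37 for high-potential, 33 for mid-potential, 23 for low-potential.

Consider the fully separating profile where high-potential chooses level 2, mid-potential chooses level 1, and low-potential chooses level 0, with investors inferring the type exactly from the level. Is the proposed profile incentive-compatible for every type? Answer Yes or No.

Yes

Separating valuations: level 2 → 37, level 1 → 33, level 0 → 23.
high-potential (assigned level 2): level 0: 23 − 0 = 23; level 1: 33 − 3 = 30; level 2: 37 − 6 = 31. high-potential stays.
mid-potential (assigned level 1): level 0: 23 − 0 = 23; level 1: 33 − 7 = 26; level 2: 37 − 14 = 23. mid-potential stays.
low-potential (assigned level 0): level 0: 23 − 0 = 23; level 1: 33 − 12 = 21; level 2: 37 − 24 = 13. low-potential stays.
Every type prefers its assigned level; separation holds.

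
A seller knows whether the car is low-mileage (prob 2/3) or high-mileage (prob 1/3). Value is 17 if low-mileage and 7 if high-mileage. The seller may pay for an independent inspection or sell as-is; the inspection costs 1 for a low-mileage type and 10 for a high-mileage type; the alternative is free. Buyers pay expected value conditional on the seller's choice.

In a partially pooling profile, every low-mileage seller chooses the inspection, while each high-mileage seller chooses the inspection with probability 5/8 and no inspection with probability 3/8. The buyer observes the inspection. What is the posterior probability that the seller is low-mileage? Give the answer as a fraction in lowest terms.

16/21

P(the inspection) = (2/3)·1 + (1/3)·(5/8) = 7/8.
By Bayes' rule, P(low-mileage | the inspection) = (2/3) / (7/8) = 16/21.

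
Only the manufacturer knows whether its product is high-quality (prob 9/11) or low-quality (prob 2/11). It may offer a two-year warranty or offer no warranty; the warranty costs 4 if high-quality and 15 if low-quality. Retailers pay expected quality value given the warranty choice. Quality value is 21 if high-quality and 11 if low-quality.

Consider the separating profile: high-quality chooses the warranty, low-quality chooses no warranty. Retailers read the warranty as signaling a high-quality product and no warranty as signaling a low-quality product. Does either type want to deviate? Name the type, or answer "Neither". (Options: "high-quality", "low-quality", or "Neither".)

Neither

The warranty pays 21; no warranty pays 11.
high-quality: assigned the warranty, nets 21 − 4 = 17; deviating to no warranty nets 11.
low-quality: assigned no warranty, nets 11; deviating to the warranty nets 21 − 15 = 6.
Both types strictly prefer their assigned action; no profitable deviation.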